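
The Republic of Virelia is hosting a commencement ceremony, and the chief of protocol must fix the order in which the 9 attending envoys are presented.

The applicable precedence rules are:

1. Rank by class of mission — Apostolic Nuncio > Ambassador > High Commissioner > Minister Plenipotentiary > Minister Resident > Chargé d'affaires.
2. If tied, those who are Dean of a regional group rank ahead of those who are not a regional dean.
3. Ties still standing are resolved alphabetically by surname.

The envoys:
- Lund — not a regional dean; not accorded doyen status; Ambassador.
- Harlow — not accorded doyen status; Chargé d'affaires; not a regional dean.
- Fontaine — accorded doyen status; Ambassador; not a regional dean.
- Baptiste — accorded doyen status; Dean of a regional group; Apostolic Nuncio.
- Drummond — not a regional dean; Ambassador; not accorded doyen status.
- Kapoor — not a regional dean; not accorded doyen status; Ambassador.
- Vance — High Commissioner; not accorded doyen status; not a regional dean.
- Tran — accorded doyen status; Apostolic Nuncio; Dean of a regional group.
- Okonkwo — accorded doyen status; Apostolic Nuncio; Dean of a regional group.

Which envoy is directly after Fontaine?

Kapoor

By class of mission: Baptiste, Okonkwo and Tran (Apostolic Nuncio); then Drummond, Fontaine, Kapoor and Lund (Ambassador); then Vance (High Commissioner); then Harlow (Chargé d'affaires).
Baptiste, Okonkwo and Tran are each Dean of a regional group, so the next rule applies.
Among Baptiste, Okonkwo and Tran, alphabetically by surname: Baptiste before Okonkwo before Tran.
Drummond, Fontaine, Kapoor and Lund are each not a regional dean, so the next rule applies.
Among Drummond, Fontaine, Kapoor and Lund, alphabetically by surname: Drummond before Fontaine before Kapoor before Lund.
Order: Baptiste, Okonkwo, Tran, Drummond, Fontaine, Kapoor, Lund, Vance, Harlow.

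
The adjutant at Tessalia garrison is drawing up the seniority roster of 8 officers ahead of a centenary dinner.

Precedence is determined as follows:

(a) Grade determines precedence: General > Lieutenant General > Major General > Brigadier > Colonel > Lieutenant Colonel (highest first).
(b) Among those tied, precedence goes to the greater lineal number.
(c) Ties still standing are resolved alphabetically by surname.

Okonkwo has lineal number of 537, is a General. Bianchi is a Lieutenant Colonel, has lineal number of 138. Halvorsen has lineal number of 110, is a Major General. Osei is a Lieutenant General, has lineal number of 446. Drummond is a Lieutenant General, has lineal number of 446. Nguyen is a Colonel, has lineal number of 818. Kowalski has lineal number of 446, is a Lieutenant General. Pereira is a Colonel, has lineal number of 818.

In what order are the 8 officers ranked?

By grade: Okonkwo (General); then Drummond, Kowalski and Osei (Lieutenant General); then Halvorsen (Major General); then Nguyen and Pereira (Colonel); then Bianchi (Lieutenant Colonel).
Drummond, Kowalski and Osei all have lineal number 446, so the next rule applies.
Among Drummond, Kowalski and Osei, alphabetically by surname: Drummond before Kowalski before Osei.
Nguyen and Pereira both have lineal number 818, so the next rule applies.
Among Nguyen and Pereira, alphabetically by surname: Nguyen before Pereira.
Full order: Okonkwo, Drummond, Kowalski, Osei, Halvorsen, Nguyen, Pereira, Bianchi.

Okonkwo, Drummond, Kowalski, Osei, Halvorsen, Nguyen, Pereira, Bianchi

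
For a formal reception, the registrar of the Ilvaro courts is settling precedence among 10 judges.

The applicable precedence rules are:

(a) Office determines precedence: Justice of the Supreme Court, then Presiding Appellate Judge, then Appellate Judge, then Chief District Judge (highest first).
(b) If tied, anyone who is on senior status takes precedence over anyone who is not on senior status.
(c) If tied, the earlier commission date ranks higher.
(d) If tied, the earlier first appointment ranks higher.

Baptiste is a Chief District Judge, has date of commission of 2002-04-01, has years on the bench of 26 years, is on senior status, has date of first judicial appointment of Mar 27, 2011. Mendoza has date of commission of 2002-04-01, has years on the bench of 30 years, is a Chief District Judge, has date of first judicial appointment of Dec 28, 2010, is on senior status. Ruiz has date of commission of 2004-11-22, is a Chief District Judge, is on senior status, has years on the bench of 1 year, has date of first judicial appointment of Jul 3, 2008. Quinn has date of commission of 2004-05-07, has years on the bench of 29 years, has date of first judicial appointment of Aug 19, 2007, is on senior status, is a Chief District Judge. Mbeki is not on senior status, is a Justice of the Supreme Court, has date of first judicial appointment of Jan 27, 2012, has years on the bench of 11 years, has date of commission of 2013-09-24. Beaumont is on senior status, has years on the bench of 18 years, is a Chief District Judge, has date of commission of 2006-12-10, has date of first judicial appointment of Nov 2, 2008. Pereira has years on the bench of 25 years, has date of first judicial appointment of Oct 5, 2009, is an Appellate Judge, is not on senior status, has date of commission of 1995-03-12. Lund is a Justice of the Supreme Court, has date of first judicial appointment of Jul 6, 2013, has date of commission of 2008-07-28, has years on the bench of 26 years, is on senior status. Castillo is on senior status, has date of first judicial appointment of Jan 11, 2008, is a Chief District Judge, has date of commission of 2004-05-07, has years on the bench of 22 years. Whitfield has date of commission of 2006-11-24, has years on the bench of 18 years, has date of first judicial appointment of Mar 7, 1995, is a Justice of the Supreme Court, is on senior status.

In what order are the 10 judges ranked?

Whitfield, Lund, Mbeki, Pereira, Mendoza, Baptiste, Quinn, Castillo, Ruiz, Beaumont

By office: Whitfield, Lund and Mbeki (Justice of the Supreme Court); then Pereira (Appellate Judge); then Mendoza, Baptiste, Quinn, Castillo, Ruiz and Beaumont (Chief District Judge).
Among Whitfield, Lund and Mbeki, on senior status before not on senior status: Whitfield and Lund (on senior status) before Mbeki (not on senior status).
Among Whitfield and Lund, by date of commission (earlier first): Whitfield (2006-11-24) before Lund (2008-07-28).
Mendoza, Baptiste, Quinn, Castillo, Ruiz and Beaumont are each on senior status, so the next rule applies.
Among Mendoza, Baptiste, Quinn, Castillo, Ruiz and Beaumont, by date of commission (earlier first): Mendoza and Baptiste (2002-04-01) before Quinn and Castillo (2004-05-07) before Ruiz (2004-11-22) before Beaumont (2006-12-10).
Among Mendoza and Baptiste, by date of first judicial appointment (earlier first): Mendoza (Dec 28, 2010) before Baptiste (Mar 27, 2011).
Among Quinn and Castillo, by date of first judicial appointment (earlier first): Quinn (Aug 19, 2007) before Castillo (Jan 11, 2008).
Full order: Whitfield, Lund, Mbeki, Pereira, Mendoza, Baptiste, Quinn, Castillo, Ruiz, Beaumont.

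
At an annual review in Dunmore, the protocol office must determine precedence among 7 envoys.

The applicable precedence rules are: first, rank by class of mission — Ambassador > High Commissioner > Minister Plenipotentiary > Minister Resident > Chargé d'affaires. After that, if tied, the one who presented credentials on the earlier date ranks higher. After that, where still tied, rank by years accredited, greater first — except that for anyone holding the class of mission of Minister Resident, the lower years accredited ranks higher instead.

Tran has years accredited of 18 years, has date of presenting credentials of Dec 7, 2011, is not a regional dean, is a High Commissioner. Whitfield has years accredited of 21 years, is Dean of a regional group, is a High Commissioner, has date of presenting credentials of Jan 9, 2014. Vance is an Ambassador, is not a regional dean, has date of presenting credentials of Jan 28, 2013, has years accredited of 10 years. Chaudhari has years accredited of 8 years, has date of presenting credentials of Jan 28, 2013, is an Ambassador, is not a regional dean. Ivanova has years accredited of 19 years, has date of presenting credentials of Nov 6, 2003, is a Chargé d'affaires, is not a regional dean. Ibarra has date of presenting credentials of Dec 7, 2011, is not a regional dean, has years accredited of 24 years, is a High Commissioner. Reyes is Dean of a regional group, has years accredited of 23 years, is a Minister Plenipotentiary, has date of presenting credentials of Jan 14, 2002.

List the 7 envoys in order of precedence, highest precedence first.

By class of mission: Vance and Chaudhari (Ambassador); then Ibarra, Tran and Whitfield (High Commissioner); then Reyes (Minister Plenipotentiary); then Ivanova (Chargé d'affaires).
Vance and Chaudhari both have date of presenting credentials Jan 28, 2013, so the next rule applies.
Among Vance and Chaudhari, by years accredited (higher first): Vance (10 years) before Chaudhari (8 years).
Among Ibarra, Tran and Whitfield, by date of presenting credentials (earlier first): Ibarra and Tran (Dec 7, 2011) before Whitfield (Jan 9, 2014).
Among Ibarra and Tran, by years accredited (higher first): Ibarra (24 years) before Tran (18 years).
Full order: Vance, Chaudhari, Ibarra, Tran, Whitfield, Reyes, Ivanova.

Vance, Chaudhari, Ibarra, Tran, Whitfield, Reyes, Ivanova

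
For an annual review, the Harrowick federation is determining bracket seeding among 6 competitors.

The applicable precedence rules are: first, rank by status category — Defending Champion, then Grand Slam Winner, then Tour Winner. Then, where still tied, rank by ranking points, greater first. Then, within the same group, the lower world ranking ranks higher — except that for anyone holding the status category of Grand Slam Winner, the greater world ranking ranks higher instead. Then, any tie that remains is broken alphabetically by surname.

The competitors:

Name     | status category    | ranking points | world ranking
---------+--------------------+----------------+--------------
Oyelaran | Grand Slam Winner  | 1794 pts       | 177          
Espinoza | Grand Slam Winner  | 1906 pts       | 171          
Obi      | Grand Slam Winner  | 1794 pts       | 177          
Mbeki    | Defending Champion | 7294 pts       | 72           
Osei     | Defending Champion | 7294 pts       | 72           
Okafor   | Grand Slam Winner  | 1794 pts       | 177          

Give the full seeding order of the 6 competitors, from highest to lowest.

By status category: Mbeki and Osei (Defending Champion); then Espinoza, Obi, Okafor and Oyelaran (Grand Slam Winner).
Mbeki and Osei both have ranking points 7294 pts, so the next rule applies.
Mbeki and Osei both have world ranking 72, so the next rule applies.
Among Mbeki and Osei, alphabetically by surname: Mbeki before Osei.
Among Espinoza, Obi, Okafor and Oyelaran, by ranking points (higher first): Espinoza (1906 pts) before Obi, Okafor and Oyelaran (1794 pts).
Obi, Okafor and Oyelaran all have world ranking 177, so the next rule applies.
Among Obi, Okafor and Oyelaran, alphabetically by surname: Obi before Okafor before Oyelaran.
Full order: Mbeki, Osei, Espinoza, Obi, Okafor, Oyelaran.

Mbeki, Osei, Espinoza, Obi, Okafor, Oyelaran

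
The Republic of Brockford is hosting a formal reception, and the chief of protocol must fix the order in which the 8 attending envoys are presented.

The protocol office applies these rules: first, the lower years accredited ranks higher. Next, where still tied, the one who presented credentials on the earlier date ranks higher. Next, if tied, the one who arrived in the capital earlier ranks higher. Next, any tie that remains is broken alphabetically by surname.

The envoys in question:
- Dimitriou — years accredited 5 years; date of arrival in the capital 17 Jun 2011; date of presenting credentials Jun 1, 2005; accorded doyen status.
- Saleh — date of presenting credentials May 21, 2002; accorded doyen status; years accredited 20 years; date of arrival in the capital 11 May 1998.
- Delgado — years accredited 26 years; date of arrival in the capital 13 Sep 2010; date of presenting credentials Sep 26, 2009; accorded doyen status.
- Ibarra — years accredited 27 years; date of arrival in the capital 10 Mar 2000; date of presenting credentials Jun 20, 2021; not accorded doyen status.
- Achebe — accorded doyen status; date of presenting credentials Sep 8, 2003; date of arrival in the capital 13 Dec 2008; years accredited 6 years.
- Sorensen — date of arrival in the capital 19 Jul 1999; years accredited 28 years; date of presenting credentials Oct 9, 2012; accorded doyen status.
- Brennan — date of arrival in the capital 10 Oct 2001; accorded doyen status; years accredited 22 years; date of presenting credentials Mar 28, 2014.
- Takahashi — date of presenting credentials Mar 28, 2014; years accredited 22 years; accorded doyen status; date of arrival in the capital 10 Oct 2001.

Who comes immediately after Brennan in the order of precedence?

Takahashi

By years accredited (lower first): Dimitriou (5 years); then Achebe (6 years); then Saleh (20 years); then Brennan and Takahashi (both 22 years); then Delgado (26 years); then Ibarra (27 years); then Sorensen (28 years).
Brennan and Takahashi both have date of presenting credentials Mar 28, 2014, so the next rule applies.
Brennan and Takahashi both have date of arrival in the capital 10 Oct 2001, so the next rule applies.
Among Brennan and Takahashi, alphabetically by surname: Brennan before Takahashi.
Order: Dimitriou, Achebe, Saleh, Brennan, Takahashi, Delgado, Ibarra, Sorensen.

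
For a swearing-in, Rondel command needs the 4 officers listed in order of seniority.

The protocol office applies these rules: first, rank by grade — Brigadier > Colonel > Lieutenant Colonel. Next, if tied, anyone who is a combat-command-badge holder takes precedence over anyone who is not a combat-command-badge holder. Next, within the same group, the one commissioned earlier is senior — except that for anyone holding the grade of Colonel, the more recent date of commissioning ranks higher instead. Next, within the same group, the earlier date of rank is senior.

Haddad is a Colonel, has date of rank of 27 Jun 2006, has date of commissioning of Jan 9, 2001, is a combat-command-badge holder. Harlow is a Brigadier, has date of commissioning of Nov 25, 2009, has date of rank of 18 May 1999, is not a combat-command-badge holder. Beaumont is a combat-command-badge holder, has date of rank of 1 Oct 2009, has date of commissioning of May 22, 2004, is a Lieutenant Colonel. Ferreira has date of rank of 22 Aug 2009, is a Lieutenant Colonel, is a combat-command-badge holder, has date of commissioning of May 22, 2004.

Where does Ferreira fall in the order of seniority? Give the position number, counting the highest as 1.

3

By grade: Harlow (Brigadier); then Haddad (Colonel); then Ferreira and Beaumont (Lieutenant Colonel).
Ferreira and Beaumont are each a combat-command-badge holder, so the next rule applies.
Ferreira and Beaumont both have date of commissioning May 22, 2004, so the next rule applies.
Among Ferreira and Beaumont, by date of rank (earlier first): Ferreira (22 Aug 2009) before Beaumont (1 Oct 2009).
Order: Harlow, Haddad, Ferreira, Beaumont. So position 3.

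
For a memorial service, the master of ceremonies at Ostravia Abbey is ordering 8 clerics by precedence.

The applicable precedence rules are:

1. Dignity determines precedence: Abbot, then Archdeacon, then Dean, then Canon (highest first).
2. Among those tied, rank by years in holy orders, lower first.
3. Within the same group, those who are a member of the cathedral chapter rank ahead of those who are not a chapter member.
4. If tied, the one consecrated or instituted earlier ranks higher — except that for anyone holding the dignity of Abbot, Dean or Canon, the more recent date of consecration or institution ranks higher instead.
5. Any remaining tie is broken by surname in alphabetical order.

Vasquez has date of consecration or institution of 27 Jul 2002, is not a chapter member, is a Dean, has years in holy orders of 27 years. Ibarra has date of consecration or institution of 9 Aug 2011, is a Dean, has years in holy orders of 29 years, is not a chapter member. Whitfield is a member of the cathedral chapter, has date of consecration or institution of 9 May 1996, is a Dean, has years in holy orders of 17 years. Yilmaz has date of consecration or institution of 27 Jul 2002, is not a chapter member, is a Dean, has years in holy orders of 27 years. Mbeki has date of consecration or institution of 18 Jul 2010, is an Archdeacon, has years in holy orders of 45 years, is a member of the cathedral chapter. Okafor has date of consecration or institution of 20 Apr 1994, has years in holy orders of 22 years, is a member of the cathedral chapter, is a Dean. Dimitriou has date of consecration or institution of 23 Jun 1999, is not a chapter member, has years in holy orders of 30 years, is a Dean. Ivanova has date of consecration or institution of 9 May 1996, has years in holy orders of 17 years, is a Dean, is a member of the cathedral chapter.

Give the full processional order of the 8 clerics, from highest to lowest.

Mbeki, Ivanova, Whitfield, Okafor, Vasquez, Yilmaz, Ibarra, Dimitriou

By dignity: Mbeki (Archdeacon); then Ivanova, Whitfield, Okafor, Vasquez, Yilmaz, Ibarra and Dimitriou (Dean).
Among Ivanova, Whitfield, Okafor, Vasquez, Yilmaz, Ibarra and Dimitriou, by years in holy orders (lower first): Ivanova and Whitfield (17 years) before Okafor (22 years) before Vasquez and Yilmaz (27 years) before Ibarra (29 years) before Dimitriou (30 years).
Ivanova and Whitfield are each a member of the cathedral chapter, so the next rule applies.
Ivanova and Whitfield both have date of consecration or institution 9 May 1996, so the next rule applies.
Among Ivanova and Whitfield, alphabetically by surname: Ivanova before Whitfield.
Vasquez and Yilmaz are each not a chapter member, so the next rule applies.
Vasquez and Yilmaz both have date of consecration or institution 27 Jul 2002, so the next rule applies.
Among Vasquez and Yilmaz, alphabetically by surname: Vasquez before Yilmaz.
Full order: Mbeki, Ivanova, Whitfield, Okafor, Vasquez, Yilmaz, Ibarra, Dimitriou.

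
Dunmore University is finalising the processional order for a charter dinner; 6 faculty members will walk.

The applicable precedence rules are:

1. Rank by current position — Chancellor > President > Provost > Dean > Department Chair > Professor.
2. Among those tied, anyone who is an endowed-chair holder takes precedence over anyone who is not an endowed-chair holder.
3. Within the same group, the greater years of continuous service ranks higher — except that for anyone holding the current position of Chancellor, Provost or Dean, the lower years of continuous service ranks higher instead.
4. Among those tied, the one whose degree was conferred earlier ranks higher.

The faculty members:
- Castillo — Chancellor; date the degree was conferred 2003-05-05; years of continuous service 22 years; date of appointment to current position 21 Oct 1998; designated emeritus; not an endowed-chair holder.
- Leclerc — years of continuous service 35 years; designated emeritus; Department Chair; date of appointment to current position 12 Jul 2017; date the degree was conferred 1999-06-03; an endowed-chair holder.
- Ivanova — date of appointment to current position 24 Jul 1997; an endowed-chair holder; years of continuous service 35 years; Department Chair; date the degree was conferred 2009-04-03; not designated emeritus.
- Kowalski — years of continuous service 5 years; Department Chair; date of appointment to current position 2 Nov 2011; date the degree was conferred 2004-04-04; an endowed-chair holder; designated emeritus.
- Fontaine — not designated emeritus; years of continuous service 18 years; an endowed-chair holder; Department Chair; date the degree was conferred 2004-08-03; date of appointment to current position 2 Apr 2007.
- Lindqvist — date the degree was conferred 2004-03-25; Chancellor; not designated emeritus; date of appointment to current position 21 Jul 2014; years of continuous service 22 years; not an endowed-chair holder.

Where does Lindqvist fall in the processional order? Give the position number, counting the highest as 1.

By current position: Castillo and Lindqvist (Chancellor); then Leclerc, Ivanova, Fontaine and Kowalski (Department Chair).
Castillo and Lindqvist are each not an endowed-chair holder, so the next rule applies.
Castillo and Lindqvist both have years of continuous service 22 years, so the next rule applies.
Among Castillo and Lindqvist, by date the degree was conferred (earlier first): Castillo (2003-05-05) before Lindqvist (2004-03-25).
Leclerc, Ivanova, Fontaine and Kowalski are each an endowed-chair holder, so the next rule applies.
Among Leclerc, Ivanova, Fontaine and Kowalski, by years of continuous service (higher first): Leclerc and Ivanova (35 years) before Fontaine (18 years) before Kowalski (5 years).
Among Leclerc and Ivanova, by date the degree was conferred (earlier first): Leclerc (1999-06-03) before Ivanova (2009-04-03).
Order: Castillo, Lindqvist, Leclerc, Ivanova, Fontaine, Kowalski. So position 2.

2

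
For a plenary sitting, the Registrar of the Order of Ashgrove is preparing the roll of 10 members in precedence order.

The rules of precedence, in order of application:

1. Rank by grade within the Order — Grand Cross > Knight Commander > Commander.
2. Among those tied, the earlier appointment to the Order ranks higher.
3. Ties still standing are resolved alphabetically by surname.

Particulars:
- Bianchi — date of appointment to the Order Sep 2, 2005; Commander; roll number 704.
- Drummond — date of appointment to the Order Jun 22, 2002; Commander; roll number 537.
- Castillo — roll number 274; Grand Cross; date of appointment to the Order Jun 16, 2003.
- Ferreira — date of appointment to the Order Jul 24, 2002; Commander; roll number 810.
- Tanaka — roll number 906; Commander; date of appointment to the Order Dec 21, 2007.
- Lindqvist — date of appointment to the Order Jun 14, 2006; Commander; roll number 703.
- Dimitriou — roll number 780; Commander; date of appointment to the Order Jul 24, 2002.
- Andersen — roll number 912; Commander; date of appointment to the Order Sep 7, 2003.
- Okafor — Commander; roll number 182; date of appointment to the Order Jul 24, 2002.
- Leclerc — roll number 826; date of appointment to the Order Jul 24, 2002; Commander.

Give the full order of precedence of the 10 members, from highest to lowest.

By grade within the Order: Castillo (Grand Cross); then Drummond, Dimitriou, Ferreira, Leclerc, Okafor, Andersen, Bianchi, Lindqvist and Tanaka (Commander).
Among Drummond, Dimitriou, Ferreira, Leclerc, Okafor, Andersen, Bianchi, Lindqvist and Tanaka, by date of appointment to the Order (earlier first): Drummond (Jun 22, 2002) before Dimitriou, Ferreira, Leclerc and Okafor (Jul 24, 2002) before Andersen (Sep 7, 2003) before Bianchi (Sep 2, 2005) before Lindqvist (Jun 14, 2006) before Tanaka (Dec 21, 2007).
Among Dimitriou, Ferreira, Leclerc and Okafor, alphabetically by surname: Dimitriou before Ferreira before Leclerc before Okafor.
Full order: Castillo, Drummond, Dimitriou, Ferreira, Leclerc, Okafor, Andersen, Bianchi, Lindqvist, Tanaka.

Castillo, Drummond, Dimitriou, Ferreira, Leclerc, Okafor, Andersen, Bianchi, Lindqvist, Tanaka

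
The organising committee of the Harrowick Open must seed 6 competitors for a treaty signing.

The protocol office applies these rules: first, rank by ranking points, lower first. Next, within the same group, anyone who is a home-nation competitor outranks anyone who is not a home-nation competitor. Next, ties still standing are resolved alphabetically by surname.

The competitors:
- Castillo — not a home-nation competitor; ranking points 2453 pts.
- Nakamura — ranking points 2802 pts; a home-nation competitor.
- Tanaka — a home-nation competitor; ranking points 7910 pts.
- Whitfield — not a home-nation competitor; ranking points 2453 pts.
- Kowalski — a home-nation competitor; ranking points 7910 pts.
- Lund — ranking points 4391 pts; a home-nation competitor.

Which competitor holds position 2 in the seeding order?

By ranking points (lower first): Castillo and Whitfield (both 2453 pts); then Nakamura (2802 pts); then Lund (4391 pts); then Kowalski and Tanaka (both 7910 pts).
Castillo and Whitfield are each not a home-nation competitor, so the next rule applies.
Among Castillo and Whitfield, alphabetically by surname: Castillo before Whitfield.
Kowalski and Tanaka are each a home-nation competitor, so the next rule applies.
Among Kowalski and Tanaka, alphabetically by surname: Kowalski before Tanaka.
Order: Castillo, Whitfield, Nakamura, Lund, Kowalski, Tanaka.

Whitfield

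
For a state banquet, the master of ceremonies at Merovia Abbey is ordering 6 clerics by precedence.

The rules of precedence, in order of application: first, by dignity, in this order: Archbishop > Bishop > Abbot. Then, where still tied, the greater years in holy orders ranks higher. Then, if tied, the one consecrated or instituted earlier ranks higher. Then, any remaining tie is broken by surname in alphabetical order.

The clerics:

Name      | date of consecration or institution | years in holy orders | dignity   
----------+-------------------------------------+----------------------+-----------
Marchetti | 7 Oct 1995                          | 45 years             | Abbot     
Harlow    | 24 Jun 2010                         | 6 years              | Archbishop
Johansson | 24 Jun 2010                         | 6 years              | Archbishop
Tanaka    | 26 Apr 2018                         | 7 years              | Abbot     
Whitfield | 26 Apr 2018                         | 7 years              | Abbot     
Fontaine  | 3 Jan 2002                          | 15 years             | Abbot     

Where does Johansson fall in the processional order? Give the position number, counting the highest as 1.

2

By dignity: Harlow and Johansson (Archbishop); then Marchetti, Fontaine, Tanaka and Whitfield (Abbot).
Harlow and Johansson both have years in holy orders 6 years, so the next rule applies.
Harlow and Johansson both have date of consecration or institution 24 Jun 2010, so the next rule applies.
Among Harlow and Johansson, alphabetically by surname: Harlow before Johansson.
Among Marchetti, Fontaine, Tanaka and Whitfield, by years in holy orders (higher first): Marchetti (45 years) before Fontaine (15 years) before Tanaka and Whitfield (7 years).
Tanaka and Whitfield both have date of consecration or institution 26 Apr 2018, so the next rule applies.
Among Tanaka and Whitfield, alphabetically by surname: Tanaka before Whitfield.
Order: Harlow, Johansson, Marchetti, Fontaine, Tanaka, Whitfield. So position 2.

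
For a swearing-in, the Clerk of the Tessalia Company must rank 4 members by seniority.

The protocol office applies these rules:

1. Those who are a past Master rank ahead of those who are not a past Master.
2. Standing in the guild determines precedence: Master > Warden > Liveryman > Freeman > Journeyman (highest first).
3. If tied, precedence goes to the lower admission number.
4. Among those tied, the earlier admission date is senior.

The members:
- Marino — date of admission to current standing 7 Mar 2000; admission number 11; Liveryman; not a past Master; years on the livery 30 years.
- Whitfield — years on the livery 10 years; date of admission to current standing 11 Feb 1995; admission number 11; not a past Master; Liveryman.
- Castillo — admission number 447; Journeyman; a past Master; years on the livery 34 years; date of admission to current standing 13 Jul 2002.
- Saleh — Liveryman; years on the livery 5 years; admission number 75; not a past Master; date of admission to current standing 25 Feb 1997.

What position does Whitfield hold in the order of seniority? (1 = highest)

By the first rule: Castillo (a past Master); then Whitfield, Marino and Saleh (each not a past Master).
Whitfield, Marino and Saleh are each Liveryman, so the next rule applies.
Among Whitfield, Marino and Saleh, by admission number (lower first): Whitfield and Marino (11) before Saleh (75).
Among Whitfield and Marino, by date of admission to current standing (earlier first): Whitfield (11 Feb 1995) before Marino (7 Mar 2000).
Order: Castillo, Whitfield, Marino, Saleh. So position 2.

2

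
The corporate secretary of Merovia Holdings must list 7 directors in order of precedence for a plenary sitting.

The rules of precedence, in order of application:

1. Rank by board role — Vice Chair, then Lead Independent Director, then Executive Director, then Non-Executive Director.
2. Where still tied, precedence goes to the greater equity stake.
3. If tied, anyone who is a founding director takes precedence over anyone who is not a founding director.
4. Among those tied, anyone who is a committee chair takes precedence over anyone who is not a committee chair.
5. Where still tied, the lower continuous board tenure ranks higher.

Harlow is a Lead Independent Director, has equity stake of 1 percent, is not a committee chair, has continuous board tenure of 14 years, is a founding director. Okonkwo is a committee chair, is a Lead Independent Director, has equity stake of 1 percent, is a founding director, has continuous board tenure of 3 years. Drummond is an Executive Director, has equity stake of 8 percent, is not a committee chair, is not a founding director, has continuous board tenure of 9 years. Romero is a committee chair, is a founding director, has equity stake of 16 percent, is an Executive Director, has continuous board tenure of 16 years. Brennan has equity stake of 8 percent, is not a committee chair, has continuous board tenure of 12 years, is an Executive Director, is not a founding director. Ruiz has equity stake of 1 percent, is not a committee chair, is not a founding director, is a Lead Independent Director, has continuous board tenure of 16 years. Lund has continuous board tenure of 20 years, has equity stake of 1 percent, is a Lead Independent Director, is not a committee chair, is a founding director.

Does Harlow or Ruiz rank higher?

Harlow

By board role: Okonkwo, Harlow, Lund and Ruiz (Lead Independent Director); then Romero, Drummond and Brennan (Executive Director).
Okonkwo, Harlow, Lund and Ruiz all have equity stake 1 percent, so the next rule applies.
Among Okonkwo, Harlow, Lund and Ruiz, a founding director before not a founding director: Okonkwo, Harlow and Lund (a founding director) before Ruiz (not a founding director).
Among Okonkwo, Harlow and Lund, a committee chair before not a committee chair: Okonkwo (a committee chair) before Harlow and Lund (not a committee chair).
Among Harlow and Lund, by continuous board tenure (lower first): Harlow (14 years) before Lund (20 years).
Among Romero, Drummond and Brennan, by equity stake (higher first): Romero (16 percent) before Drummond and Brennan (8 percent).
Drummond and Brennan are each not a founding director, so the next rule applies.
Drummond and Brennan are each not a committee chair, so the next rule applies.
Among Drummond and Brennan, by continuous board tenure (lower first): Drummond (9 years) before Brennan (12 years).
So Harlow takes precedence.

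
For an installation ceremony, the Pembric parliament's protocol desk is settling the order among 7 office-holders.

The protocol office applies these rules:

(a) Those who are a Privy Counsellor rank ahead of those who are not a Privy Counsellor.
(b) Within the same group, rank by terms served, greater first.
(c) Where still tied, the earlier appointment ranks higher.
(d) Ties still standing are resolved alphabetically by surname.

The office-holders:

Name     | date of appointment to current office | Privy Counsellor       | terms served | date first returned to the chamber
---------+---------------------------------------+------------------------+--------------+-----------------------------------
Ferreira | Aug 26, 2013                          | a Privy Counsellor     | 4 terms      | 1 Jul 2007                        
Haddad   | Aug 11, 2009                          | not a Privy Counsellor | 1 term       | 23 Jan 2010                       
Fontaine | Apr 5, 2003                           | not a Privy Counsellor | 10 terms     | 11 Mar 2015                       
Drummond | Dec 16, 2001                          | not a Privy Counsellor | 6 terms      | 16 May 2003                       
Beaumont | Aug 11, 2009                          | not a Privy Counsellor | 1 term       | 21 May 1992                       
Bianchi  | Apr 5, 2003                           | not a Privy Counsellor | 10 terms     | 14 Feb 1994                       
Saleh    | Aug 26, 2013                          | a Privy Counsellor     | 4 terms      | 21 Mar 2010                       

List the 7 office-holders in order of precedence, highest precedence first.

Ferreira, Saleh, Bianchi, Fontaine, Drummond, Beaumont, Haddad

By the first rule: Ferreira and Saleh (both a Privy Counsellor); then Bianchi, Fontaine, Drummond, Beaumont and Haddad (each not a Privy Counsellor).
Ferreira and Saleh both have terms served 4 terms, so the next rule applies.
Ferreira and Saleh both have date of appointment to current office Aug 26, 2013, so the next rule applies.
Among Ferreira and Saleh, alphabetically by surname: Ferreira before Saleh.
Among Bianchi, Fontaine, Drummond, Beaumont and Haddad, by terms served (higher first): Bianchi and Fontaine (10 terms) before Drummond (6 terms) before Beaumont and Haddad (1 term).
Bianchi and Fontaine both have date of appointment to current office Apr 5, 2003, so the next rule applies.
Among Bianchi and Fontaine, alphabetically by surname: Bianchi before Fontaine.
Beaumont and Haddad both have date of appointment to current office Aug 11, 2009, so the next rule applies.
Among Beaumont and Haddad, alphabetically by surname: Beaumont before Haddad.
Full order: Ferreira, Saleh, Bianchi, Fontaine, Drummond, Beaumont, Haddad.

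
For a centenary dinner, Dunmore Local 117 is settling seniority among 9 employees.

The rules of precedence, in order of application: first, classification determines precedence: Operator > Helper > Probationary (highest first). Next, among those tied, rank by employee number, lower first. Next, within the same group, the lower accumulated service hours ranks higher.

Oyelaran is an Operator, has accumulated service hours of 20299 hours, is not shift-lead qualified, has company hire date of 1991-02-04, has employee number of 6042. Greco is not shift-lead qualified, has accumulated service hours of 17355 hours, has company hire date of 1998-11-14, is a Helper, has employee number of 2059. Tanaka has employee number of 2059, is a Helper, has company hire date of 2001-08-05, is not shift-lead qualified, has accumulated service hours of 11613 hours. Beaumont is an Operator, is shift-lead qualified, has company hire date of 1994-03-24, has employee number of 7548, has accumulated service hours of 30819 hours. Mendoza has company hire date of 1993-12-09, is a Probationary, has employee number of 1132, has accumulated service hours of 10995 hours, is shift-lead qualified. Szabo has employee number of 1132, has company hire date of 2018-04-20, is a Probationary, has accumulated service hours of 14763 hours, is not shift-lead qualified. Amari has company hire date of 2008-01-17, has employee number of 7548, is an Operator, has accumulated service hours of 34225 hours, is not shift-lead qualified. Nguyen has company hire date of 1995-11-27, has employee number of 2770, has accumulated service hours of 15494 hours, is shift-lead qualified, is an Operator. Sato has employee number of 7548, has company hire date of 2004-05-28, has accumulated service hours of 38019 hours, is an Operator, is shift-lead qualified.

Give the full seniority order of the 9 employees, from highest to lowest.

Nguyen, Oyelaran, Beaumont, Amari, Sato, Tanaka, Greco, Mendoza, Szabo

By classification: Nguyen, Oyelaran, Beaumont, Amari and Sato (Operator); then Tanaka and Greco (Helper); then Mendoza and Szabo (Probationary).
Among Nguyen, Oyelaran, Beaumont, Amari and Sato, by employee number (lower first): Nguyen (2770) before Oyelaran (6042) before Beaumont, Amari and Sato (7548).
Among Beaumont, Amari and Sato, by accumulated service hours (lower first): Beaumont (30819 hours) before Amari (34225 hours) before Sato (38019 hours).
Tanaka and Greco both have employee number 2059, so the next rule applies.
Among Tanaka and Greco, by accumulated service hours (lower first): Tanaka (11613 hours) before Greco (17355 hours).
Mendoza and Szabo both have employee number 1132, so the next rule applies.
Among Mendoza and Szabo, by accumulated service hours (lower first): Mendoza (10995 hours) before Szabo (14763 hours).
Full order: Nguyen, Oyelaran, Beaumont, Amari, Sato, Tanaka, Greco, Mendoza, Szabo.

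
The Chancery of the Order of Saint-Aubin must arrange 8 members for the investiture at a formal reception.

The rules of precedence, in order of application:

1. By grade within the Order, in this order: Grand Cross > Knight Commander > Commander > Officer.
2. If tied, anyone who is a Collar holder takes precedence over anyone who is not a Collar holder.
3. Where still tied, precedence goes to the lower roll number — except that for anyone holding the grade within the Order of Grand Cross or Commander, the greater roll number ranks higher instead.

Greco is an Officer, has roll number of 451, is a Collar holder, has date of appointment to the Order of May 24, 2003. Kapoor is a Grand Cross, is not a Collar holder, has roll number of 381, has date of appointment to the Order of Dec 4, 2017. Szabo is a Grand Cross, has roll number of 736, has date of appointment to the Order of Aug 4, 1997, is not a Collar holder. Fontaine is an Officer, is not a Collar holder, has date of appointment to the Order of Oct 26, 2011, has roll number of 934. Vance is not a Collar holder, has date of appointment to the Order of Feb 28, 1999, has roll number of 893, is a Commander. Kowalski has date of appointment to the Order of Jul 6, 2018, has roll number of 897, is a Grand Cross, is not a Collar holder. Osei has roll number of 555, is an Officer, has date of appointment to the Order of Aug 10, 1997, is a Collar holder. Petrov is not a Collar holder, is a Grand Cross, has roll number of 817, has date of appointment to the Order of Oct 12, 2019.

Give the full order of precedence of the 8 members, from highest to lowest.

By grade within the Order: Kowalski, Petrov, Szabo and Kapoor (Grand Cross); then Vance (Commander); then Greco, Osei and Fontaine (Officer).
Kowalski, Petrov, Szabo and Kapoor are each not a Collar holder, so the next rule applies.
Among Kowalski, Petrov, Szabo and Kapoor, by roll number (higher first) (reversed rule for this group): Kowalski (897) before Petrov (817) before Szabo (736) before Kapoor (381).
Among Greco, Osei and Fontaine, a Collar holder before not a Collar holder: Greco and Osei (a Collar holder) before Fontaine (not a Collar holder).
Among Greco and Osei, by roll number (lower first): Greco (451) before Osei (555).
Full order: Kowalski, Petrov, Szabo, Kapoor, Vance, Greco, Osei, Fontaine.

Kowalski, Petrov, Szabo, Kapoor, Vance, Greco, Osei, Fontaine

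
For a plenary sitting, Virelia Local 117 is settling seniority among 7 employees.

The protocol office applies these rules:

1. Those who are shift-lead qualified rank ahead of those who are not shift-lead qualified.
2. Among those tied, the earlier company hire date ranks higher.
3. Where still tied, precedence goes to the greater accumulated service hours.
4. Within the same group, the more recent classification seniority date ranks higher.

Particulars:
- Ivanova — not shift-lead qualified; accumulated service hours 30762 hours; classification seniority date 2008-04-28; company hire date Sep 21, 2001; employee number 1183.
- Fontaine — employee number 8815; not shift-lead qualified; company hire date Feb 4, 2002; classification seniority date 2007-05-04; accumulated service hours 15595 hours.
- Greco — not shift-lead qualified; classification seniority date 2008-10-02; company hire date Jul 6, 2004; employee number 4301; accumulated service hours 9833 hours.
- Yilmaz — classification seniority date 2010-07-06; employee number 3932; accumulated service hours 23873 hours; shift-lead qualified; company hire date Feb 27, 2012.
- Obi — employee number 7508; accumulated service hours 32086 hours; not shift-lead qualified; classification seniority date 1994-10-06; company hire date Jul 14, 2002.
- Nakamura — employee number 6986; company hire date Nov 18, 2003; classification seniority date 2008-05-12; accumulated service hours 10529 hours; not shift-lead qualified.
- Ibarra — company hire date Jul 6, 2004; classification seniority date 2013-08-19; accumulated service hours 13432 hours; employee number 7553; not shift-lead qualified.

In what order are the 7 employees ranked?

Yilmaz, Ivanova, Fontaine, Obi, Nakamura, Ibarra, Greco

By the first rule: Yilmaz (shift-lead qualified); then Ivanova, Fontaine, Obi, Nakamura, Ibarra and Greco (each not shift-lead qualified).
Among Ivanova, Fontaine, Obi, Nakamura, Ibarra and Greco, by company hire date (earlier first): Ivanova (Sep 21, 2001) before Fontaine (Feb 4, 2002) before Obi (Jul 14, 2002) before Nakamura (Nov 18, 2003) before Ibarra and Greco (Jul 6, 2004).
Among Ibarra and Greco, by accumulated service hours (higher first): Ibarra (13432 hours) before Greco (9833 hours).
Full order: Yilmaz, Ivanova, Fontaine, Obi, Nakamura, Ibarra, Greco.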